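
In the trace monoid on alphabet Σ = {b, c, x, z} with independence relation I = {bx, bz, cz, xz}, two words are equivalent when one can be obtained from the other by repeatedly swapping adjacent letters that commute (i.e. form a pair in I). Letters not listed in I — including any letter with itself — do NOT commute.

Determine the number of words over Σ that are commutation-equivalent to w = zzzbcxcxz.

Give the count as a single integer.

piece 0:z — minimal
piece 1:z rests on {0:z}
piece 2:z rests on {1:z}
piece 3:b — minimal
piece 4:c rests on {3:b}
piece 5:x rests on {4:c}
piece 6:c rests on {5:x}
piece 7:x rests on {6:c}
piece 8:z rests on {2:z}
minimal pieces: {0:z, 3:b}
ways to finish when only these pieces remain (= sum over removing one remaining piece with nothing left below it):
  1 left: {7}→1  {8}→1
  2 left: {2,8}→1  {6,7}→1  {7,8}→2
  3 left: {1,2,8}→1  {2,7,8}→3  {5,6,7}→1  {6,7,8}→3
  4 left: {0,1,2,8}→1  {1,2,7,8}→4  {2,6,7,8}→6  {4,5,6,7}→1  {5,6,7,8}→4
  5 left: {0,1,2,7,8}→5  {1,2,6,7,8}→10  {2,5,6,7,8}→10  {3,4,5,6,7}→1  {4,5,6,7,8}→5
  6 left: {0,1,2,6,7,8}→15  {1,2,5,6,7,8}→20  {2,4,5,6,7,8}→15  {3,4,5,6,7,8}→6
  7 left: {0,1,2,5,6,7,8}→35  {1,2,4,5,6,7,8}→35  {2,3,4,5,6,7,8}→21
  placing 0:z first → 56 extensions
  placing 3:b first → 70 extensions
total linear extensions = 126

126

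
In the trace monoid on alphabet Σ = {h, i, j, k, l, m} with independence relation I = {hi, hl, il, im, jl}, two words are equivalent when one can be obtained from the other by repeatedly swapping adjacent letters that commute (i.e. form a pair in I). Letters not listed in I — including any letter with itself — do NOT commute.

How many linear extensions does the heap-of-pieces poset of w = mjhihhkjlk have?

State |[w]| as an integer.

piece 0:m — minimal
piece 1:j rests on {0:m}
piece 2:h rests on {1:j}
piece 3:i rests on {1:j}
piece 4:h rests on {2:h}
piece 5:h rests on {4:h}
piece 6:k rests on {3:i, 5:h}
piece 7:j rests on {6:k}
piece 8:l rests on {6:k}
piece 9:k rests on {7:j, 8:l}
minimal pieces: {0:m}
ways to finish when only these pieces remain (= sum over removing one remaining piece with nothing left below it):
  1 left: {9}→1
  2 left: {7,9}→1  {8,9}→1
  3 left: {7,8,9}→2
  4 left: {6,7,8,9}→2
  5 left: {3,6,7,8,9}→2  {5,6,7,8,9}→2
  6 left: {3,5,6,7,8,9}→4  {4,5,6,7,8,9}→2
  7 left: {2,4,5,6,7,8,9}→2  {3,4,5,6,7,8,9}→6
  8 left: {2,3,4,5,6,7,8,9}→8
  placing 0:m first → 8 extensions

8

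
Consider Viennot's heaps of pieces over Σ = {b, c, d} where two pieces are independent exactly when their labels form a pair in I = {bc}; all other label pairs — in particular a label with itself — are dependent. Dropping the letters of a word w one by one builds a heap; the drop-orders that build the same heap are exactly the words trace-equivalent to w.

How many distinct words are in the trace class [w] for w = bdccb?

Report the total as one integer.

piece 0:b — minimal
piece 1:d rests on {0:b}
piece 2:c rests on {1:d}
piece 3:c rests on {2:c}
piece 4:b rests on {1:d}
minimal pieces: {0:b}
ways to finish when only these pieces remain (= sum over removing one remaining piece with nothing left below it):
  1 left: {3}→1  {4}→1
  2 left: {2,3}→1  {3,4}→2
  3 left: {2,3,4}→3
  placing 0:b first → 3 extensions

3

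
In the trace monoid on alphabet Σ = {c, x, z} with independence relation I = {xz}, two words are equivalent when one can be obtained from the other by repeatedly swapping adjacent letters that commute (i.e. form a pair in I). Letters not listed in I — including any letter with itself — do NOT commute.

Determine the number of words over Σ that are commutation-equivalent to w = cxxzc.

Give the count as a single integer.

drop 0:c onto floor
drop 1:x onto {0:c}
drop 2:x onto {1:x}
drop 3:z onto {0:c}
drop 4:c onto {2:x, 3:z}
ground layer = {0:c}
drop-orders for the pieces not yet dropped (sum over which currently-grounded one goes next):
  1 to go: {4} 1
  2 to go: {2,4} 1  {3,4} 1
  3 to go: {1,2,4} 1  {2,3,4} 2
  if 0:c drops first: 3 orders

3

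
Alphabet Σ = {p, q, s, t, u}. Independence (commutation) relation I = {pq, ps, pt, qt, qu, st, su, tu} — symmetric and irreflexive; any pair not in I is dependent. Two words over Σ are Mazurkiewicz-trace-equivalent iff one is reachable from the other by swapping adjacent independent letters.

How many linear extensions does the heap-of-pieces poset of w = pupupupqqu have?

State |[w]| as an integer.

#0=p has no predecessor
#1=u depends on [0:p]
#2=p depends on [1:u]
#3=u depends on [2:p]
#4=p depends on [3:u]
#5=u depends on [4:p]
#6=p depends on [5:u]
#7=q has no predecessor
#8=q depends on [7:q]
#9=u depends on [6:p]
sources: [0:p, 7:q]
N(rest) = Σ N(rest − s) over sources s of rest; N(one piece) = 1:
  size 1 → [8]=1  [9]=1
  size 2 → [6,9]=1  [7,8]=1  [8,9]=2
  size 3 → [5,6,9]=1  [6,8,9]=3  [7,8,9]=3
  size 4 → [4,5,6,9]=1  [5,6,8,9]=4  [6,7,8,9]=6
  size 5 → [3,4,5,6,9]=1  [4,5,6,8,9]=5  [5,6,7,8,9]=10
  size 6 → [2,3,4,5,6,9]=1  [3,4,5,6,8,9]=6  [4,5,6,7,8,9]=15
  size 7 → [1,2,3,4,5,6,9]=1  [2,3,4,5,6,8,9]=7  [3,4,5,6,7,8,9]=21
  size 8 → [0,1,2,3,4,5,6,9]=1  [1,2,3,4,5,6,8,9]=8  [2,3,4,5,6,7,8,9]=28
  first=0(p) contributes 36
  first=7(q) contributes 9
|[w]| = 45

45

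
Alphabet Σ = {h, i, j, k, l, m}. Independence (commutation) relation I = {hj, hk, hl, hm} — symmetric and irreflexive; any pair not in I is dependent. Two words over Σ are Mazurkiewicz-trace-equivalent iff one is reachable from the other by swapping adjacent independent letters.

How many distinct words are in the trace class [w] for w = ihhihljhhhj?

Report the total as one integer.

35

0(i) covers ∅
1(h) covers 0:i
2(h) covers 1:h
3(i) covers 2:h
4(h) covers 3:i
5(l) covers 3:i
6(j) covers 5:l
7(h) covers 4:h
8(h) covers 7:h
9(h) covers 8:h
10(j) covers 6:j
floor of heap: 0:i
completions by unplaced set U, small U first (add the entries for U minus each lowest piece of U):
  |U|=1: {9}:1  {10}:1
  |U|=2: {6,10}:1  {8,9}:1  {9,10}:2
  |U|=3: {5,6,10}:1  {6,9,10}:3  {7,8,9}:1  {8,9,10}:3
  |U|=4: {4,7,8,9}:1  {5,6,9,10}:4  {6,8,9,10}:6  {7,8,9,10}:4
  |U|=5: {4,7,8,9,10}:5  {5,6,8,9,10}:10  {6,7,8,9,10}:10
  |U|=6: {4,6,7,8,9,10}:15  {5,6,7,8,9,10}:20
  |U|=7: {4,5,6,7,8,9,10}:35
  |U|=8: {3,4,5,6,7,8,9,10}:35
  |U|=9: {2,3,4,5,6,7,8,9,10}:35
  start at 0(i): 35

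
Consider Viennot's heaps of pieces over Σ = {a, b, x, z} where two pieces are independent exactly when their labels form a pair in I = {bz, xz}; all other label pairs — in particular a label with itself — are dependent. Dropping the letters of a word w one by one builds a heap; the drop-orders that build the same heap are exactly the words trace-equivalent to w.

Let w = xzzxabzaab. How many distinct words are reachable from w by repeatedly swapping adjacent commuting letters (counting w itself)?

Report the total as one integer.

12

0(x) covers ∅
1(z) covers ∅
2(z) covers 1:z
3(x) covers 0:x
4(a) covers 2:z, 3:x
5(b) covers 4:a
6(z) covers 4:a
7(a) covers 5:b, 6:z
8(a) covers 7:a
9(b) covers 8:a
floor of heap: 0:x, 1:z
completions by unplaced set U, small U first (add the entries for U minus each lowest piece of U):
  |U|=1: {9}:1
  |U|=2: {8,9}:1
  |U|=3: {7,8,9}:1
  |U|=4: {5,7,8,9}:1  {6,7,8,9}:1
  |U|=5: {5,6,7,8,9}:2
  |U|=6: {4,5,6,7,8,9}:2
  |U|=7: {2,4,5,6,7,8,9}:2  {3,4,5,6,7,8,9}:2
  |U|=8: {0,3,4,5,6,7,8,9}:2  {1,2,4,5,6,7,8,9}:2  {2,3,4,5,6,7,8,9}:4
  start at 0(x): 6
  start at 1(z): 6
sum over floor = 12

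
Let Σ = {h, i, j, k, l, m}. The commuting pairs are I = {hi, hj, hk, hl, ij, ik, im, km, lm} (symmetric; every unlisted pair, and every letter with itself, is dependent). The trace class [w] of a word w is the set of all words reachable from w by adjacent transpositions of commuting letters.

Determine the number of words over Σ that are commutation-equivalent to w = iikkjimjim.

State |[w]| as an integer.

210

0(i) covers ∅
1(i) covers 0:i
2(k) covers ∅
3(k) covers 2:k
4(j) covers 3:k
5(i) covers 1:i
6(m) covers 4:j
7(j) covers 6:m
8(i) covers 5:i
9(m) covers 7:j
floor of heap: 0:i, 2:k
completions by unplaced set U, small U first (add the entries for U minus each lowest piece of U):
  |U|=1: {8}:1  {9}:1
  |U|=2: {5,8}:1  {7,9}:1  {8,9}:2
  |U|=3: {1,5,8}:1  {5,8,9}:3  {6,7,9}:1  {7,8,9}:3
  |U|=4: {0,1,5,8}:1  {1,5,8,9}:4  {4,6,7,9}:1  {5,7,8,9}:6  {6,7,8,9}:4
  |U|=5: {0,1,5,8,9}:5  {1,5,7,8,9}:10  {3,4,6,7,9}:1  {4,6,7,8,9}:5  {5,6,7,8,9}:10
  |U|=6: {0,1,5,7,8,9}:15  {1,5,6,7,8,9}:20  {2,3,4,6,7,9}:1  {3,4,6,7,8,9}:6  {4,5,6,7,8,9}:15
  |U|=7: {0,1,5,6,7,8,9}:35  {1,4,5,6,7,8,9}:35  {2,3,4,6,7,8,9}:7  {3,4,5,6,7,8,9}:21
  |U|=8: {0,1,4,5,6,7,8,9}:70  {1,3,4,5,6,7,8,9}:56  {2,3,4,5,6,7,8,9}:28
  start at 0(i): 84
  start at 2(k): 126
sum over floor = 210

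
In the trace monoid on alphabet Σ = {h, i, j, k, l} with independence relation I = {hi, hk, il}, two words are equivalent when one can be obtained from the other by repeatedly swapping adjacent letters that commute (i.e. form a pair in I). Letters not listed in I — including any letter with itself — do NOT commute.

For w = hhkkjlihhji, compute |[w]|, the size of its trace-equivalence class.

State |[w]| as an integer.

24

piece 0:h — minimal
piece 1:h rests on {0:h}
piece 2:k — minimal
piece 3:k rests on {2:k}
piece 4:j rests on {1:h, 3:k}
piece 5:l rests on {4:j}
piece 6:i rests on {4:j}
piece 7:h rests on {5:l}
piece 8:h rests on {7:h}
piece 9:j rests on {6:i, 8:h}
piece 10:i rests on {9:j}
minimal pieces: {0:h, 2:k}
ways to finish when only these pieces remain (= sum over removing one remaining piece with nothing left below it):
  1 left: {10}→1
  2 left: {9,10}→1
  3 left: {6,9,10}→1  {8,9,10}→1
  4 left: {6,8,9,10}→2  {7,8,9,10}→1
  5 left: {5,7,8,9,10}→1  {6,7,8,9,10}→3
  6 left: {5,6,7,8,9,10}→4
  7 left: {4,5,6,7,8,9,10}→4
  8 left: {1,4,5,6,7,8,9,10}→4  {3,4,5,6,7,8,9,10}→4
  9 left: {0,1,4,5,6,7,8,9,10}→4  {1,3,4,5,6,7,8,9,10}→8  {2,3,4,5,6,7,8,9,10}→4
  placing 0:h first → 12 extensions
  placing 2:k first → 12 extensions
total linear extensions = 24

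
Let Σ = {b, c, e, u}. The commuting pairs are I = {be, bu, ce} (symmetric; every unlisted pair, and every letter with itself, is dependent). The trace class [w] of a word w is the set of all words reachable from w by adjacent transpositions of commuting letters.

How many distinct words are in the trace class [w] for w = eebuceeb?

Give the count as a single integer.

28

drop 0:e onto floor
drop 1:e onto {0:e}
drop 2:b onto floor
drop 3:u onto {1:e}
drop 4:c onto {2:b, 3:u}
drop 5:e onto {3:u}
drop 6:e onto {5:e}
drop 7:b onto {4:c}
ground layer = {0:e, 2:b}
drop-orders for the pieces not yet dropped (sum over which currently-grounded one goes next):
  1 to go: {6} 1  {7} 1
  2 to go: {4,7} 1  {5,6} 1  {6,7} 2
  3 to go: {2,4,7} 1  {4,6,7} 3  {5,6,7} 3
  4 to go: {2,4,6,7} 4  {4,5,6,7} 6
  5 to go: {2,4,5,6,7} 10  {3,4,5,6,7} 6
  6 to go: {1,3,4,5,6,7} 6  {2,3,4,5,6,7} 16
  if 0:e drops first: 22 orders
  if 2:b drops first: 6 orders
heap linearizations: 28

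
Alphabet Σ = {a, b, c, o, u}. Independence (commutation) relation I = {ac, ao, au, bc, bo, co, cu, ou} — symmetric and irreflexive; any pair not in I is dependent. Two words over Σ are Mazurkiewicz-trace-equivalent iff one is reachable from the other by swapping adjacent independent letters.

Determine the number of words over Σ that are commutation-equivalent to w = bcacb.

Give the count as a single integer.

drop 0:b onto floor
drop 1:c onto floor
drop 2:a onto {0:b}
drop 3:c onto {1:c}
drop 4:b onto {2:a}
ground layer = {0:b, 1:c}
drop-orders for the pieces not yet dropped (sum over which currently-grounded one goes next):
  1 to go: {3} 1  {4} 1
  2 to go: {1,3} 1  {2,4} 1  {3,4} 2
  3 to go: {0,2,4} 1  {1,3,4} 3  {2,3,4} 3
  if 0:b drops first: 6 orders
  if 1:c drops first: 4 orders
heap linearizations: 10

10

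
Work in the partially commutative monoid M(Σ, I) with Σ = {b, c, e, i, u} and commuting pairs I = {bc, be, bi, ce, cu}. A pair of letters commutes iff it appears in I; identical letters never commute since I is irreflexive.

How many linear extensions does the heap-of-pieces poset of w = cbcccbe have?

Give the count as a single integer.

105

#0=c has no predecessor
#1=b has no predecessor
#2=c depends on [0:c]
#3=c depends on [2:c]
#4=c depends on [3:c]
#5=b depends on [1:b]
#6=e has no predecessor
sources: [0:c, 1:b, 6:e]
N(rest) = Σ N(rest − s) over sources s of rest; N(one piece) = 1:
  size 1 → [4]=1  [5]=1  [6]=1
  size 2 → [1,5]=1  [3,4]=1  [4,5]=2  [4,6]=2  [5,6]=2
  size 3 → [1,4,5]=3  [1,5,6]=3  [2,3,4]=1  [3,4,5]=3  [3,4,6]=3  [4,5,6]=6
  size 4 → [0,2,3,4]=1  [1,3,4,5]=6  [1,4,5,6]=12  [2,3,4,5]=4  [2,3,4,6]=4  [3,4,5,6]=12
  size 5 → [0,2,3,4,5]=5  [0,2,3,4,6]=5  [1,2,3,4,5]=10  [1,3,4,5,6]=30  [2,3,4,5,6]=20
  first=0(c) contributes 60
  first=1(b) contributes 30
  first=6(e) contributes 15
|[w]| = 105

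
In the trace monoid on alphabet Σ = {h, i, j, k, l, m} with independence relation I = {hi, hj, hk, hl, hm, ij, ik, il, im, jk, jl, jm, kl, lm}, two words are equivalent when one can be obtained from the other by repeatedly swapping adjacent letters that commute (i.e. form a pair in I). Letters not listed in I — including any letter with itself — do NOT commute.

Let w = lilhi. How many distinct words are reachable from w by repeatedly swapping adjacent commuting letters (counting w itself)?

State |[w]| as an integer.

piece 0:l — minimal
piece 1:i — minimal
piece 2:l rests on {0:l}
piece 3:h — minimal
piece 4:i rests on {1:i}
minimal pieces: {0:l, 1:i, 3:h}
ways to finish when only these pieces remain (= sum over removing one remaining piece with nothing left below it):
  1 left: {2}→1  {3}→1  {4}→1
  2 left: {0,2}→1  {1,4}→1  {2,3}→2  {2,4}→2  {3,4}→2
  3 left: {0,2,3}→3  {0,2,4}→3  {1,2,4}→3  {1,3,4}→3  {2,3,4}→6
  placing 0:l first → 12 extensions
  placing 1:i first → 12 extensions
  placing 3:h first → 6 extensions
total linear extensions = 30

30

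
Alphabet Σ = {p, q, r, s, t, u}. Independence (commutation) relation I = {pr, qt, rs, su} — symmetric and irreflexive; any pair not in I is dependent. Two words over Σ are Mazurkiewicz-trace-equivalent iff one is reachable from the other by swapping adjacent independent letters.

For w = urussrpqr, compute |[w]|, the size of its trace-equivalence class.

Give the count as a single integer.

0(u) covers ∅
1(r) covers 0:u
2(u) covers 1:r
3(s) covers ∅
4(s) covers 3:s
5(r) covers 2:u
6(p) covers 2:u, 4:s
7(q) covers 5:r, 6:p
8(r) covers 7:q
floor of heap: 0:u, 3:s
completions by unplaced set U, small U first (add the entries for U minus each lowest piece of U):
  |U|=1: {8}:1
  |U|=2: {7,8}:1
  |U|=3: {5,7,8}:1  {6,7,8}:1
  |U|=4: {4,6,7,8}:1  {5,6,7,8}:2
  |U|=5: {2,5,6,7,8}:2  {3,4,6,7,8}:1  {4,5,6,7,8}:3
  |U|=6: {1,2,5,6,7,8}:2  {2,4,5,6,7,8}:5  {3,4,5,6,7,8}:4
  |U|=7: {0,1,2,5,6,7,8}:2  {1,2,4,5,6,7,8}:7  {2,3,4,5,6,7,8}:9
  start at 0(u): 16
  start at 3(s): 9
sum over floor = 25

25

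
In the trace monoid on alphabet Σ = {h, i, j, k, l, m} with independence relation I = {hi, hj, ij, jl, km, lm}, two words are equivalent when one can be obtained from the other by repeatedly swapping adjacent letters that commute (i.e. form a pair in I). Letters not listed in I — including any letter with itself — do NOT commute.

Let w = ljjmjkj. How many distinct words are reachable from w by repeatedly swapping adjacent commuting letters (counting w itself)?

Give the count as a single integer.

5

piece 0:l — minimal
piece 1:j — minimal
piece 2:j rests on {1:j}
piece 3:m rests on {2:j}
piece 4:j rests on {3:m}
piece 5:k rests on {0:l, 4:j}
piece 6:j rests on {5:k}
minimal pieces: {0:l, 1:j}
ways to finish when only these pieces remain (= sum over removing one remaining piece with nothing left below it):
  1 left: {6}→1
  2 left: {5,6}→1
  3 left: {0,5,6}→1  {4,5,6}→1
  4 left: {0,4,5,6}→2  {3,4,5,6}→1
  5 left: {0,3,4,5,6}→3  {2,3,4,5,6}→1
  placing 0:l first → 1 extensions
  placing 1:j first → 4 extensions
total linear extensions = 5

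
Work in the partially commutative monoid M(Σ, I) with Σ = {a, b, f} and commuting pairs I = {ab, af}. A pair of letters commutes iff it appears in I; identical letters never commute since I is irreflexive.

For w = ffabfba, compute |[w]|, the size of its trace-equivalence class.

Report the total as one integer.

piece 0:f — minimal
piece 1:f rests on {0:f}
piece 2:a — minimal
piece 3:b rests on {1:f}
piece 4:f rests on {3:b}
piece 5:b rests on {4:f}
piece 6:a rests on {2:a}
minimal pieces: {0:f, 2:a}
ways to finish when only these pieces remain (= sum over removing one remaining piece with nothing left below it):
  1 left: {5}→1  {6}→1
  2 left: {2,6}→1  {4,5}→1  {5,6}→2
  3 left: {2,5,6}→3  {3,4,5}→1  {4,5,6}→3
  4 left: {1,3,4,5}→1  {2,4,5,6}→6  {3,4,5,6}→4
  5 left: {0,1,3,4,5}→1  {1,3,4,5,6}→5  {2,3,4,5,6}→10
  placing 0:f first → 15 extensions
  placing 2:a first → 6 extensions
total linear extensions = 21

21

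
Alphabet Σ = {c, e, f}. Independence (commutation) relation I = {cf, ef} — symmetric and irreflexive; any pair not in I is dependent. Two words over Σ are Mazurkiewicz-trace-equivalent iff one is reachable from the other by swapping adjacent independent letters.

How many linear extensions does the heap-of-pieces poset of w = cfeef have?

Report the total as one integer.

10

#0=c has no predecessor
#1=f has no predecessor
#2=e depends on [0:c]
#3=e depends on [2:e]
#4=f depends on [1:f]
sources: [0:c, 1:f]
N(rest) = Σ N(rest − s) over sources s of rest; N(one piece) = 1:
  size 1 → [3]=1  [4]=1
  size 2 → [1,4]=1  [2,3]=1  [3,4]=2
  size 3 → [0,2,3]=1  [1,3,4]=3  [2,3,4]=3
  first=0(c) contributes 6
  first=1(f) contributes 4
|[w]| = 10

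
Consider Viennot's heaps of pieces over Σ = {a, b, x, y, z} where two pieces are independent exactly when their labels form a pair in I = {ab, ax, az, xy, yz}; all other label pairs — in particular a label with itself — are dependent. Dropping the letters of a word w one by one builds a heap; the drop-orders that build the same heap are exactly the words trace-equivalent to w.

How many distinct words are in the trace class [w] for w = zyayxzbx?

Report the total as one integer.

20

#0=z has no predecessor
#1=y has no predecessor
#2=a depends on [1:y]
#3=y depends on [2:a]
#4=x depends on [0:z]
#5=z depends on [4:x]
#6=b depends on [3:y, 5:z]
#7=x depends on [6:b]
sources: [0:z, 1:y]
N(rest) = Σ N(rest − s) over sources s of rest; N(one piece) = 1:
  size 1 → [7]=1
  size 2 → [6,7]=1
  size 3 → [3,6,7]=1  [5,6,7]=1
  size 4 → [2,3,6,7]=1  [3,5,6,7]=2  [4,5,6,7]=1
  size 5 → [0,4,5,6,7]=1  [1,2,3,6,7]=1  [2,3,5,6,7]=3  [3,4,5,6,7]=3
  size 6 → [0,3,4,5,6,7]=4  [1,2,3,5,6,7]=4  [2,3,4,5,6,7]=6
  first=0(z) contributes 10
  first=1(y) contributes 10
|[w]| = 20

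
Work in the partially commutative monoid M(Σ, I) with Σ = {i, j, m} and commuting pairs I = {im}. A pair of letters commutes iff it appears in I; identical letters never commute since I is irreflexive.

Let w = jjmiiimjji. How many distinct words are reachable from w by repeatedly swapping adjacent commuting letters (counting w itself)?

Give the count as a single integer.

10

#0=j has no predecessor
#1=j depends on [0:j]
#2=m depends on [1:j]
#3=i depends on [1:j]
#4=i depends on [3:i]
#5=i depends on [4:i]
#6=m depends on [2:m]
#7=j depends on [5:i, 6:m]
#8=j depends on [7:j]
#9=i depends on [8:j]
sources: [0:j]
N(rest) = Σ N(rest − s) over sources s of rest; N(one piece) = 1:
  size 1 → [9]=1
  size 2 → [8,9]=1
  size 3 → [7,8,9]=1
  size 4 → [5,7,8,9]=1  [6,7,8,9]=1
  size 5 → [2,6,7,8,9]=1  [4,5,7,8,9]=1  [5,6,7,8,9]=2
  size 6 → [2,5,6,7,8,9]=3  [3,4,5,7,8,9]=1  [4,5,6,7,8,9]=3
  size 7 → [2,4,5,6,7,8,9]=6  [3,4,5,6,7,8,9]=4
  size 8 → [2,3,4,5,6,7,8,9]=10
  first=0(j) contributes 10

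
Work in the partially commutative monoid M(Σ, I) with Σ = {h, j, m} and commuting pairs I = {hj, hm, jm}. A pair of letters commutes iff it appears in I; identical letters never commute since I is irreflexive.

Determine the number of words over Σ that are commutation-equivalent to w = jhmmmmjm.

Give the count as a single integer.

168

piece 0:j — minimal
piece 1:h — minimal
piece 2:m — minimal
piece 3:m rests on {2:m}
piece 4:m rests on {3:m}
piece 5:m rests on {4:m}
piece 6:j rests on {0:j}
piece 7:m rests on {5:m}
minimal pieces: {0:j, 1:h, 2:m}
ways to finish when only these pieces remain (= sum over removing one remaining piece with nothing left below it):
  1 left: {1}→1  {6}→1  {7}→1
  2 left: {0,6}→1  {1,6}→2  {1,7}→2  {5,7}→1  {6,7}→2
  3 left: {0,1,6}→3  {0,6,7}→3  {1,5,7}→3  {1,6,7}→6  {4,5,7}→1  {5,6,7}→3
  4 left: {0,1,6,7}→12  {0,5,6,7}→6  {1,4,5,7}→4  {1,5,6,7}→12  {3,4,5,7}→1  {4,5,6,7}→4
  5 left: {0,1,5,6,7}→30  {0,4,5,6,7}→10  {1,3,4,5,7}→5  {1,4,5,6,7}→20  {2,3,4,5,7}→1  {3,4,5,6,7}→5
  6 left: {0,1,4,5,6,7}→60  {0,3,4,5,6,7}→15  {1,2,3,4,5,7}→6  {1,3,4,5,6,7}→30  {2,3,4,5,6,7}→6
  placing 0:j first → 42 extensions
  placing 1:h first → 21 extensions
  placing 2:m first → 105 extensions
total linear extensions = 168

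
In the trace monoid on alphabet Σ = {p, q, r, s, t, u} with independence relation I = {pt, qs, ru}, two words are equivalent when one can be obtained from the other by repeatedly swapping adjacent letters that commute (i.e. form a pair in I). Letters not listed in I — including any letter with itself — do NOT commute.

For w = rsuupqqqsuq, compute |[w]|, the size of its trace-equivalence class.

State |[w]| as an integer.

4

drop 0:r onto floor
drop 1:s onto {0:r}
drop 2:u onto {1:s}
drop 3:u onto {2:u}
drop 4:p onto {3:u}
drop 5:q onto {4:p}
drop 6:q onto {5:q}
drop 7:q onto {6:q}
drop 8:s onto {4:p}
drop 9:u onto {7:q, 8:s}
drop 10:q onto {9:u}
ground layer = {0:r}
drop-orders for the pieces not yet dropped (sum over which currently-grounded one goes next):
  1 to go: {10} 1
  2 to go: {9,10} 1
  3 to go: {7,9,10} 1  {8,9,10} 1
  4 to go: {6,7,9,10} 1  {7,8,9,10} 2
  5 to go: {5,6,7,9,10} 1  {6,7,8,9,10} 3
  6 to go: {5,6,7,8,9,10} 4
  7 to go: {4,5,6,7,8,9,10} 4
  8 to go: {3,4,5,6,7,8,9,10} 4
  9 to go: {2,3,4,5,6,7,8,9,10} 4
  if 0:r drops first: 4 orders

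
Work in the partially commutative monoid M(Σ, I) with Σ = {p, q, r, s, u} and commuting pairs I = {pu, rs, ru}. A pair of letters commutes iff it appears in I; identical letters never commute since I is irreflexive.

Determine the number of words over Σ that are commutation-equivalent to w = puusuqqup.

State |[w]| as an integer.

6

piece 0:p — minimal
piece 1:u — minimal
piece 2:u rests on {1:u}
piece 3:s rests on {0:p, 2:u}
piece 4:u rests on {3:s}
piece 5:q rests on {4:u}
piece 6:q rests on {5:q}
piece 7:u rests on {6:q}
piece 8:p rests on {6:q}
minimal pieces: {0:p, 1:u}
ways to finish when only these pieces remain (= sum over removing one remaining piece with nothing left below it):
  1 left: {7}→1  {8}→1
  2 left: {7,8}→2
  3 left: {6,7,8}→2
  4 left: {5,6,7,8}→2
  5 left: {4,5,6,7,8}→2
  6 left: {3,4,5,6,7,8}→2
  7 left: {0,3,4,5,6,7,8}→2  {2,3,4,5,6,7,8}→2
  placing 0:p first → 2 extensions
  placing 1:u first → 4 extensions
total linear extensions = 6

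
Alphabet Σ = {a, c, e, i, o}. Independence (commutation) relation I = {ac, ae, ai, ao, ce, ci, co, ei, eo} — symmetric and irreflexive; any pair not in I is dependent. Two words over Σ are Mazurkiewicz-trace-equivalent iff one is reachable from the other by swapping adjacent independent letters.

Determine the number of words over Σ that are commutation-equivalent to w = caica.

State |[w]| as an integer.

#0=c has no predecessor
#1=a has no predecessor
#2=i has no predecessor
#3=c depends on [0:c]
#4=a depends on [1:a]
sources: [0:c, 1:a, 2:i]
N(rest) = Σ N(rest − s) over sources s of rest; N(one piece) = 1:
  size 1 → [2]=1  [3]=1  [4]=1
  size 2 → [0,3]=1  [1,4]=1  [2,3]=2  [2,4]=2  [3,4]=2
  size 3 → [0,2,3]=3  [0,3,4]=3  [1,2,4]=3  [1,3,4]=3  [2,3,4]=6
  first=0(c) contributes 12
  first=1(a) contributes 12
  first=2(i) contributes 6
|[w]| = 30

30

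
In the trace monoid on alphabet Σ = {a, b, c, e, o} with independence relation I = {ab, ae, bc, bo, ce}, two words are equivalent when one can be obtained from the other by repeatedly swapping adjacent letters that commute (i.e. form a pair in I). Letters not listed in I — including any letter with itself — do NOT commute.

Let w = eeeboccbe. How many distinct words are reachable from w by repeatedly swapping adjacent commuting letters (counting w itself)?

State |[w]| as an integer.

drop 0:e onto floor
drop 1:e onto {0:e}
drop 2:e onto {1:e}
drop 3:b onto {2:e}
drop 4:o onto {2:e}
drop 5:c onto {4:o}
drop 6:c onto {5:c}
drop 7:b onto {3:b}
drop 8:e onto {4:o, 7:b}
ground layer = {0:e}
drop-orders for the pieces not yet dropped (sum over which currently-grounded one goes next):
  1 to go: {6} 1  {8} 1
  2 to go: {5,6} 1  {6,8} 2  {7,8} 1
  3 to go: {3,7,8} 1  {5,6,8} 3  {6,7,8} 3
  4 to go: {3,6,7,8} 4  {4,5,6,8} 3  {5,6,7,8} 6
  5 to go: {3,5,6,7,8} 10  {4,5,6,7,8} 9
  6 to go: {3,4,5,6,7,8} 19
  7 to go: {2,3,4,5,6,7,8} 19
  if 0:e drops first: 19 orders

19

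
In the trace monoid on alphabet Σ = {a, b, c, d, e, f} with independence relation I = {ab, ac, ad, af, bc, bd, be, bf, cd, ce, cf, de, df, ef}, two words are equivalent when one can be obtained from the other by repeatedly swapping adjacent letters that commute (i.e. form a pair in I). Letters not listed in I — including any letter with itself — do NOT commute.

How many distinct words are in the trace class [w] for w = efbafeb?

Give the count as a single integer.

piece 0:e — minimal
piece 1:f — minimal
piece 2:b — minimal
piece 3:a rests on {0:e}
piece 4:f rests on {1:f}
piece 5:e rests on {3:a}
piece 6:b rests on {2:b}
minimal pieces: {0:e, 1:f, 2:b}
ways to finish when only these pieces remain (= sum over removing one remaining piece with nothing left below it):
  1 left: {4}→1  {5}→1  {6}→1
  2 left: {1,4}→1  {2,6}→1  {3,5}→1  {4,5}→2  {4,6}→2  {5,6}→2
  3 left: {0,3,5}→1  {1,4,5}→3  {1,4,6}→3  {2,4,6}→3  {2,5,6}→3  {3,4,5}→3  {3,5,6}→3  {4,5,6}→6
  4 left: {0,3,4,5}→4  {0,3,5,6}→4  {1,2,4,6}→6  {1,3,4,5}→6  {1,4,5,6}→12  {2,3,5,6}→6  {2,4,5,6}→12  {3,4,5,6}→12
  5 left: {0,1,3,4,5}→10  {0,2,3,5,6}→10  {0,3,4,5,6}→20  {1,2,4,5,6}→30  {1,3,4,5,6}→30  {2,3,4,5,6}→30
  placing 0:e first → 90 extensions
  placing 1:f first → 60 extensions
  placing 2:b first → 60 extensions
total linear extensions = 210

210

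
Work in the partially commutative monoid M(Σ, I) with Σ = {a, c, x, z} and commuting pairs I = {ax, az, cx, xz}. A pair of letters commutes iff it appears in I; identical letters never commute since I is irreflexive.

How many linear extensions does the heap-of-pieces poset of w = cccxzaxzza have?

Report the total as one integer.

#0=c has no predecessor
#1=c depends on [0:c]
#2=c depends on [1:c]
#3=x has no predecessor
#4=z depends on [2:c]
#5=a depends on [2:c]
#6=x depends on [3:x]
#7=z depends on [4:z]
#8=z depends on [7:z]
#9=a depends on [5:a]
sources: [0:c, 3:x]
N(rest) = Σ N(rest − s) over sources s of rest; N(one piece) = 1:
  size 1 → [6]=1  [8]=1  [9]=1
  size 2 → [3,6]=1  [5,9]=1  [6,8]=2  [6,9]=2  [7,8]=1  [8,9]=2
  size 3 → [3,6,8]=3  [3,6,9]=3  [4,7,8]=1  [5,6,9]=3  [5,8,9]=3  [6,7,8]=3  [6,8,9]=6  [7,8,9]=3
  size 4 → [3,5,6,9]=6  [3,6,7,8]=6  [3,6,8,9]=12  [4,6,7,8]=4  [4,7,8,9]=4  [5,6,8,9]=12  [5,7,8,9]=6  [6,7,8,9]=12
  size 5 → [3,4,6,7,8]=10  [3,5,6,8,9]=30  [3,6,7,8,9]=30  [4,5,7,8,9]=10  [4,6,7,8,9]=20  [5,6,7,8,9]=30
  size 6 → [2,4,5,7,8,9]=10  [3,4,6,7,8,9]=60  [3,5,6,7,8,9]=90  [4,5,6,7,8,9]=60
  size 7 → [1,2,4,5,7,8,9]=10  [2,4,5,6,7,8,9]=70  [3,4,5,6,7,8,9]=210
  size 8 → [0,1,2,4,5,7,8,9]=10  [1,2,4,5,6,7,8,9]=80  [2,3,4,5,6,7,8,9]=280
  first=0(c) contributes 360
  first=3(x) contributes 90
|[w]| = 450

450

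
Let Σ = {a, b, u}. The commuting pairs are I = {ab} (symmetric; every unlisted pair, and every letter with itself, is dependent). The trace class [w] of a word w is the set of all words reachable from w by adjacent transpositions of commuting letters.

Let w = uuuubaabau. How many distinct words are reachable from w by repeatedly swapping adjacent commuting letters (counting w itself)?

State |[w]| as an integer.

10

#0=u has no predecessor
#1=u depends on [0:u]
#2=u depends on [1:u]
#3=u depends on [2:u]
#4=b depends on [3:u]
#5=a depends on [3:u]
#6=a depends on [5:a]
#7=b depends on [4:b]
#8=a depends on [6:a]
#9=u depends on [7:b, 8:a]
sources: [0:u]
N(rest) = Σ N(rest − s) over sources s of rest; N(one piece) = 1:
  size 1 → [9]=1
  size 2 → [7,9]=1  [8,9]=1
  size 3 → [4,7,9]=1  [6,8,9]=1  [7,8,9]=2
  size 4 → [4,7,8,9]=3  [5,6,8,9]=1  [6,7,8,9]=3
  size 5 → [4,6,7,8,9]=6  [5,6,7,8,9]=4
  size 6 → [4,5,6,7,8,9]=10
  size 7 → [3,4,5,6,7,8,9]=10
  size 8 → [2,3,4,5,6,7,8,9]=10
  first=0(u) contributes 10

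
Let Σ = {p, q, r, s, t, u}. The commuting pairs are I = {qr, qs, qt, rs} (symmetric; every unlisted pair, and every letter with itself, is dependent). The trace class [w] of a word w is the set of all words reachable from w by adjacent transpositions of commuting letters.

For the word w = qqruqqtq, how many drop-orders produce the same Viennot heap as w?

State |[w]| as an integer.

0(q) covers ∅
1(q) covers 0:q
2(r) covers ∅
3(u) covers 1:q, 2:r
4(q) covers 3:u
5(q) covers 4:q
6(t) covers 3:u
7(q) covers 5:q
floor of heap: 0:q, 2:r
completions by unplaced set U, small U first (add the entries for U minus each lowest piece of U):
  |U|=1: {6}:1  {7}:1
  |U|=2: {5,7}:1  {6,7}:2
  |U|=3: {4,5,7}:1  {5,6,7}:3
  |U|=4: {4,5,6,7}:4
  |U|=5: {3,4,5,6,7}:4
  |U|=6: {1,3,4,5,6,7}:4  {2,3,4,5,6,7}:4
  start at 0(q): 8
  start at 2(r): 4
sum over floor = 12

12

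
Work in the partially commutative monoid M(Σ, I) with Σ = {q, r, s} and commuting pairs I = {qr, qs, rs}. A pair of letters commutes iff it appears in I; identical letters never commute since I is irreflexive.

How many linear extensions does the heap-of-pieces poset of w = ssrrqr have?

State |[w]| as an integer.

60

0(s) covers ∅
1(s) covers 0:s
2(r) covers ∅
3(r) covers 2:r
4(q) covers ∅
5(r) covers 3:r
floor of heap: 0:s, 2:r, 4:q
completions by unplaced set U, small U first (add the entries for U minus each lowest piece of U):
  |U|=1: {1}:1  {4}:1  {5}:1
  |U|=2: {0,1}:1  {1,4}:2  {1,5}:2  {3,5}:1  {4,5}:2
  |U|=3: {0,1,4}:3  {0,1,5}:3  {1,3,5}:3  {1,4,5}:6  {2,3,5}:1  {3,4,5}:3
  |U|=4: {0,1,3,5}:6  {0,1,4,5}:12  {1,2,3,5}:4  {1,3,4,5}:12  {2,3,4,5}:4
  start at 0(s): 20
  start at 2(r): 30
  start at 4(q): 10
sum over floor = 60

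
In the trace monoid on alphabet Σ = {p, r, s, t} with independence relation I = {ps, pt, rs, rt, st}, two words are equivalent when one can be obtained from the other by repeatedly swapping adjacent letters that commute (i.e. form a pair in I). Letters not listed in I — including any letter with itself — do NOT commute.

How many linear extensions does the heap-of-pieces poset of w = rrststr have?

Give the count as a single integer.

drop 0:r onto floor
drop 1:r onto {0:r}
drop 2:s onto floor
drop 3:t onto floor
drop 4:s onto {2:s}
drop 5:t onto {3:t}
drop 6:r onto {1:r}
ground layer = {0:r, 2:s, 3:t}
drop-orders for the pieces not yet dropped (sum over which currently-grounded one goes next):
  1 to go: {4} 1  {5} 1  {6} 1
  2 to go: {1,6} 1  {2,4} 1  {3,5} 1  {4,5} 2  {4,6} 2  {5,6} 2
  3 to go: {0,1,6} 1  {1,4,6} 3  {1,5,6} 3  {2,4,5} 3  {2,4,6} 3  {3,4,5} 3  {3,5,6} 3  {4,5,6} 6
  4 to go: {0,1,4,6} 4  {0,1,5,6} 4  {1,2,4,6} 6  {1,3,5,6} 6  {1,4,5,6} 12  {2,3,4,5} 6  {2,4,5,6} 12  {3,4,5,6} 12
  5 to go: {0,1,2,4,6} 10  {0,1,3,5,6} 10  {0,1,4,5,6} 20  {1,2,4,5,6} 30  {1,3,4,5,6} 30  {2,3,4,5,6} 30
  if 0:r drops first: 90 orders
  if 2:s drops first: 60 orders
  if 3:t drops first: 60 orders
heap linearizations: 210

210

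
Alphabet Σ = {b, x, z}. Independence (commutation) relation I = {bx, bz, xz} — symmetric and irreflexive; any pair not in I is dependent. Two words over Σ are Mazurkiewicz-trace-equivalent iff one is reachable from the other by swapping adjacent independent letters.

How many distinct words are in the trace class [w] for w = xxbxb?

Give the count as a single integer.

10

piece 0:x — minimal
piece 1:x rests on {0:x}
piece 2:b — minimal
piece 3:x rests on {1:x}
piece 4:b rests on {2:b}
minimal pieces: {0:x, 2:b}
ways to finish when only these pieces remain (= sum over removing one remaining piece with nothing left below it):
  1 left: {3}→1  {4}→1
  2 left: {1,3}→1  {2,4}→1  {3,4}→2
  3 left: {0,1,3}→1  {1,3,4}→3  {2,3,4}→3
  placing 0:x first → 6 extensions
  placing 2:b first → 4 extensions
total linear extensions = 10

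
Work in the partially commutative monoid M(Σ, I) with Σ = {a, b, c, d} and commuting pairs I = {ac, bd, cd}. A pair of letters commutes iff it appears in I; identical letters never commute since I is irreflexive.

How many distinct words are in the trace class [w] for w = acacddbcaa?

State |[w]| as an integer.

115

drop 0:a onto floor
drop 1:c onto floor
drop 2:a onto {0:a}
drop 3:c onto {1:c}
drop 4:d onto {2:a}
drop 5:d onto {4:d}
drop 6:b onto {2:a, 3:c}
drop 7:c onto {6:b}
drop 8:a onto {5:d, 6:b}
drop 9:a onto {8:a}
ground layer = {0:a, 1:c}
drop-orders for the pieces not yet dropped (sum over which currently-grounded one goes next):
  1 to go: {7} 1  {9} 1
  2 to go: {7,9} 2  {8,9} 1
  3 to go: {5,8,9} 1  {7,8,9} 3
  4 to go: {4,5,8,9} 1  {5,7,8,9} 4  {6,7,8,9} 3
  5 to go: {3,6,7,8,9} 3  {4,5,7,8,9} 5  {5,6,7,8,9} 7
  6 to go: {1,3,6,7,8,9} 3  {3,5,6,7,8,9} 10  {4,5,6,7,8,9} 12
  7 to go: {1,3,5,6,7,8,9} 13  {2,4,5,6,7,8,9} 12  {3,4,5,6,7,8,9} 22
  8 to go: {0,2,4,5,6,7,8,9} 12  {1,3,4,5,6,7,8,9} 35  {2,3,4,5,6,7,8,9} 34
  if 0:a drops first: 69 orders
  if 1:c drops first: 46 orders
heap linearizations: 115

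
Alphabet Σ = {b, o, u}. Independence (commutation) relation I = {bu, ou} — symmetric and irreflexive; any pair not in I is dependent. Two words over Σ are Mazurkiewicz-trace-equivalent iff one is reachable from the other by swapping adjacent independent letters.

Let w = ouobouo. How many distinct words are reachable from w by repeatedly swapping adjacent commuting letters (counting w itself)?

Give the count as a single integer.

#0=o has no predecessor
#1=u has no predecessor
#2=o depends on [0:o]
#3=b depends on [2:o]
#4=o depends on [3:b]
#5=u depends on [1:u]
#6=o depends on [4:o]
sources: [0:o, 1:u]
N(rest) = Σ N(rest − s) over sources s of rest; N(one piece) = 1:
  size 1 → [5]=1  [6]=1
  size 2 → [1,5]=1  [4,6]=1  [5,6]=2
  size 3 → [1,5,6]=3  [3,4,6]=1  [4,5,6]=3
  size 4 → [1,4,5,6]=6  [2,3,4,6]=1  [3,4,5,6]=4
  size 5 → [0,2,3,4,6]=1  [1,3,4,5,6]=10  [2,3,4,5,6]=5
  first=0(o) contributes 15
  first=1(u) contributes 6
|[w]| = 21

21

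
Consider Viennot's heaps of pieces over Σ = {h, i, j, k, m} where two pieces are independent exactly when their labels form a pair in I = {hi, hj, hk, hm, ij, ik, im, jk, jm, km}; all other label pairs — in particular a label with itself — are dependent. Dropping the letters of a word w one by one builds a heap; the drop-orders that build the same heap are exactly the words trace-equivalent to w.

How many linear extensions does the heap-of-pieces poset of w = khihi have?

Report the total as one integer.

drop 0:k onto floor
drop 1:h onto floor
drop 2:i onto floor
drop 3:h onto {1:h}
drop 4:i onto {2:i}
ground layer = {0:k, 1:h, 2:i}
drop-orders for the pieces not yet dropped (sum over which currently-grounded one goes next):
  1 to go: {0} 1  {3} 1  {4} 1
  2 to go: {0,3} 2  {0,4} 2  {1,3} 1  {2,4} 1  {3,4} 2
  3 to go: {0,1,3} 3  {0,2,4} 3  {0,3,4} 6  {1,3,4} 3  {2,3,4} 3
  if 0:k drops first: 6 orders
  if 1:h drops first: 12 orders
  if 2:i drops first: 12 orders
heap linearizations: 30

30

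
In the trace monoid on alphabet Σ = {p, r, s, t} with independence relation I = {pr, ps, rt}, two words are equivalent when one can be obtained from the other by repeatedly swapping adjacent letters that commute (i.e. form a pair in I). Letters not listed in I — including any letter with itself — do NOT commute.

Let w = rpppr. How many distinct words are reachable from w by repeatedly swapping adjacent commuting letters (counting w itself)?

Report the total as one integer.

drop 0:r onto floor
drop 1:p onto floor
drop 2:p onto {1:p}
drop 3:p onto {2:p}
drop 4:r onto {0:r}
ground layer = {0:r, 1:p}
drop-orders for the pieces not yet dropped (sum over which currently-grounded one goes next):
  1 to go: {3} 1  {4} 1
  2 to go: {0,4} 1  {2,3} 1  {3,4} 2
  3 to go: {0,3,4} 3  {1,2,3} 1  {2,3,4} 3
  if 0:r drops first: 4 orders
  if 1:p drops first: 6 orders
heap linearizations: 10

10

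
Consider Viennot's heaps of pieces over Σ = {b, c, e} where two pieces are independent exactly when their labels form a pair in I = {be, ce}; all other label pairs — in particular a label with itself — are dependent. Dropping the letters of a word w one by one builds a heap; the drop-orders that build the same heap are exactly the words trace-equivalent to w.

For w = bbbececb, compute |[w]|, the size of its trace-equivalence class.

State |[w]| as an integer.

28

0(b) covers ∅
1(b) covers 0:b
2(b) covers 1:b
3(e) covers ∅
4(c) covers 2:b
5(e) covers 3:e
6(c) covers 4:c
7(b) covers 6:c
floor of heap: 0:b, 3:e
completions by unplaced set U, small U first (add the entries for U minus each lowest piece of U):
  |U|=1: {5}:1  {7}:1
  |U|=2: {3,5}:1  {5,7}:2  {6,7}:1
  |U|=3: {3,5,7}:3  {4,6,7}:1  {5,6,7}:3
  |U|=4: {2,4,6,7}:1  {3,5,6,7}:6  {4,5,6,7}:4
  |U|=5: {1,2,4,6,7}:1  {2,4,5,6,7}:5  {3,4,5,6,7}:10
  |U|=6: {0,1,2,4,6,7}:1  {1,2,4,5,6,7}:6  {2,3,4,5,6,7}:15
  start at 0(b): 21
  start at 3(e): 7
sum over floor = 28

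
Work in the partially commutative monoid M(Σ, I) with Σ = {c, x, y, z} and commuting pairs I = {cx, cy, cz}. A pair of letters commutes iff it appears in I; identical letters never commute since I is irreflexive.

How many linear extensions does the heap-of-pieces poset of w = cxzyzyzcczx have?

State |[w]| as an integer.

165

#0=c has no predecessor
#1=x has no predecessor
#2=z depends on [1:x]
#3=y depends on [2:z]
#4=z depends on [3:y]
#5=y depends on [4:z]
#6=z depends on [5:y]
#7=c depends on [0:c]
#8=c depends on [7:c]
#9=z depends on [6:z]
#10=x depends on [9:z]
sources: [0:c, 1:x]
N(rest) = Σ N(rest − s) over sources s of rest; N(one piece) = 1:
  size 1 → [8]=1  [10]=1
  size 2 → [7,8]=1  [8,10]=2  [9,10]=1
  size 3 → [0,7,8]=1  [6,9,10]=1  [7,8,10]=3  [8,9,10]=3
  size 4 → [0,7,8,10]=4  [5,6,9,10]=1  [6,8,9,10]=4  [7,8,9,10]=6
  size 5 → [0,7,8,9,10]=10  [4,5,6,9,10]=1  [5,6,8,9,10]=5  [6,7,8,9,10]=10
  size 6 → [0,6,7,8,9,10]=20  [3,4,5,6,9,10]=1  [4,5,6,8,9,10]=6  [5,6,7,8,9,10]=15
  size 7 → [0,5,6,7,8,9,10]=35  [2,3,4,5,6,9,10]=1  [3,4,5,6,8,9,10]=7  [4,5,6,7,8,9,10]=21
  size 8 → [0,4,5,6,7,8,9,10]=56  [1,2,3,4,5,6,9,10]=1  [2,3,4,5,6,8,9,10]=8  [3,4,5,6,7,8,9,10]=28
  size 9 → [0,3,4,5,6,7,8,9,10]=84  [1,2,3,4,5,6,8,9,10]=9  [2,3,4,5,6,7,8,9,10]=36
  first=0(c) contributes 45
  first=1(x) contributes 120
|[w]| = 165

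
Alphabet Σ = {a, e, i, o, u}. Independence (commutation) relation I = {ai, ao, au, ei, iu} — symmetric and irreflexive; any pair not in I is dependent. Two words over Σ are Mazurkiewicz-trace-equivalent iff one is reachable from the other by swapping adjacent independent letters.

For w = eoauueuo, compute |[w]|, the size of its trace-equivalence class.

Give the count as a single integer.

#0=e has no predecessor
#1=o depends on [0:e]
#2=a depends on [0:e]
#3=u depends on [1:o]
#4=u depends on [3:u]
#5=e depends on [2:a, 4:u]
#6=u depends on [5:e]
#7=o depends on [6:u]
sources: [0:e]
N(rest) = Σ N(rest − s) over sources s of rest; N(one piece) = 1:
  size 1 → [7]=1
  size 2 → [6,7]=1
  size 3 → [5,6,7]=1
  size 4 → [2,5,6,7]=1  [4,5,6,7]=1
  size 5 → [2,4,5,6,7]=2  [3,4,5,6,7]=1
  size 6 → [1,3,4,5,6,7]=1  [2,3,4,5,6,7]=3
  first=0(e) contributes 4

4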